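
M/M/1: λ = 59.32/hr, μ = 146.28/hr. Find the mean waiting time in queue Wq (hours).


ρ = 59.32/146.28 = 0.4055
Wq = ρ/(μ−λ) = 0.4055/(146.28 − 59.32) = 0.4055/86.96 = 0.004663 hr

Final: 0.004663 hr


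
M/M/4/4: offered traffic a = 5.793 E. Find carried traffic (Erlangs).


B(4,5.793) = 0.456031 (Erlang-B)
Carried load = a(1 − B) = 5.793·(1 − 0.456031) = 5.793·0.543969 = 3.1512 E

Final: 3.1512 Erlangs


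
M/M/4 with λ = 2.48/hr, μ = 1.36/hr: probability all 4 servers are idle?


a = λ/μ = 2.48/1.36 = 1.8235; ρ = a/c = 0.4559
Σ_{k=0}^{3} a^k/k! (terms k=0..3) = 1.00000 + 1.82353 + 1.66263 + 1.01062 = 5.49678
Tail: a^4/(4!(1−ρ)) = 11.05735/(24·0.5441) = 0.84673
P₀ = 1/(5.49678 + 0.84673) = 1/6.34351 = 0.157641

Final: 0.157641


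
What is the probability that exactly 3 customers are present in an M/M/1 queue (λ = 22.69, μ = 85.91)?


ρ = 22.69/85.91 = 0.2641
P_n = (1−ρ)·ρ^n = (1 − 0.2641)·0.2641^3 = 0.7359·0.018424 = 0.013558

Final: 0.013558


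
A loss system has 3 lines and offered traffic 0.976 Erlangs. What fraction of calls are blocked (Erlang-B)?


B(c,a) = (a^c/c!) / Σ_{k=0}^{c} a^k/k!
a^3/3! = 0.154952
Σ terms (k=0..3): 1.00000 + 0.97600 + 0.47629 + 0.15495 = 2.607240
B = 0.154952/2.607240 = 0.059432

Final: 0.059432


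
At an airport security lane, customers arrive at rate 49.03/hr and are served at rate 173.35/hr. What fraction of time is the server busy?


ρ = λ/μ = 49.03/173.35 = 0.2828

Final: 0.2828


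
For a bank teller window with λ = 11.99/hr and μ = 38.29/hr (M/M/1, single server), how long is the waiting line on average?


ρ = 11.99/38.29 = 0.3131
Lq = ρ²/(1−ρ) = 0.09805/0.6869 = 0.1428

Final: 0.1428


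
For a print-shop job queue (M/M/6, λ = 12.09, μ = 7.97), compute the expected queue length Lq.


a = λ/μ = 1.5169; ρ = a/6 = 0.2528
P₀ = 0.219324
Lq = P₀·a^c·ρ / (c!·(1−ρ)²) = 0.219324·12.18450·0.2528/(720·0.55827)
= 0.001681

Final: 0.001681


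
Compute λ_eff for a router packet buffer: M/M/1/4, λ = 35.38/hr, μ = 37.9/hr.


ρ = 0.9335; P_K = (1−ρ)ρ^4/(1−ρ^5) = 0.173466
λ_eff = λ(1 − P_K) = 35.38·(1 − 0.173466) = 35.38·0.826534 = 29.2428 /hr

Final: 29.2428 /hr


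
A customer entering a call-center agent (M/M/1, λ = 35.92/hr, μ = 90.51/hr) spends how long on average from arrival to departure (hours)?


W = 1/(μ−λ) = 1/(90.51 − 35.92) = 1/54.59 = 0.01832 hr

Final: 0.01832 hr


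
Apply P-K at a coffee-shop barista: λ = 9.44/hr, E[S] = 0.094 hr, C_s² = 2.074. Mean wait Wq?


ρ = λ·E[S] = 9.44·0.094 = 0.8874
E[S²] = E[S]²(1+C_s²) = 0.094²·(1+2.074) = 0.027162
Wq = λ·E[S²]/(2(1−ρ)) = 9.44·0.027162/(2·0.1126) = 1.13817 hr

Final: 1.13817 hr


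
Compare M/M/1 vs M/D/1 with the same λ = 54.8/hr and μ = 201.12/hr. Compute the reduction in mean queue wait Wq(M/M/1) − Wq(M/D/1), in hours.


ρ = 54.8/201.12 = 0.2725
Wq(M/M/1) = ρ/(μ−λ) = 0.2725/146.32 = 0.001862 hr
Wq(M/D/1) = ρ/(2(μ−λ)) = 0.0009311 hr
Savings = 0.001862 − 0.0009311 = 0.0009311 hr

Final: 0.0009311 hr


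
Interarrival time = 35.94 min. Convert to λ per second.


λ = 1/(interarrival time) in consistent units.
1 second = 0.0166667 min, so λ = 0.0166667/35.94 = 0.0004637 per second

Final: 0.0004637 /sec


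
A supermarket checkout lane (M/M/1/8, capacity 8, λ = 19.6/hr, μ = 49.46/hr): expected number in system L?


ρ = 19.6/49.46 = 0.3963
L = ρ[1 − (K+1)ρ^K + Kρ^(K+1)] / [(1−ρ)(1−ρ^(K+1))]
Numerator: 0.3963·(1 − 9·0.0006082 + 8·0.0002410) = 0.394875
Denominator: (0.6037)·(0.999759) = 0.603575
L = 0.394875/0.603575 = 0.6542

Final: 0.6542


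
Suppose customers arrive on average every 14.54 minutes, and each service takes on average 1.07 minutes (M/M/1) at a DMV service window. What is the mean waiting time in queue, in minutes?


λ = 60/14.54 = 4.1265 /hr
μ = 60/1.07 = 56.0748 /hr
ρ = λ/μ = 4.1265/56.0748 = 0.07359
Wq = ρ/(μ−λ) = 0.07359/(56.0748−4.1265) = 0.001417 hr
In minutes: 0.001417·60 = 0.08500 min

Final: 0.08500 min


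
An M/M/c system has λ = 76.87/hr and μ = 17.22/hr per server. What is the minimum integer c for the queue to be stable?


Stability requires cμ > λ ⇔ c > λ/μ.
λ/μ = 76.87/17.22 = 4.4640
Minimum integer c = ⌊4.4640⌋ + 1 = 5
Check: 5·17.22 = 86.10 > 76.87, while 4·17.22 = 68.88 ≤ 76.87

Final: 5 servers


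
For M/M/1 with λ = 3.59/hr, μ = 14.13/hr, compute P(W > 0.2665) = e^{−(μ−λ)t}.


W ~ Exponential(μ−λ) for M/M/1.
μ − λ = 14.13 − 3.59 = 10.5400
P(W > t) = e^{−(μ−λ)t} = e^{−2.8089} = 0.060271

Final: 0.060271


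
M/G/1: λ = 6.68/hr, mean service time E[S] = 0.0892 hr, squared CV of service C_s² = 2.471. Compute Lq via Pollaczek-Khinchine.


ρ = λ·E[S] = 6.68·0.0892 = 0.5959
Lq = ρ²(1+C_s²)/(2(1−ρ)) = 0.3550·(1+2.471)/(2·0.4041)
= 0.3550·3.4710/0.8083 = 1.52465

Final: 1.52465


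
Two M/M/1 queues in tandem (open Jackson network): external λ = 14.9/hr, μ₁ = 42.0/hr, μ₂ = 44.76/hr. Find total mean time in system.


Each node sees arrival rate λ = 14.9/hr (tandem ⇒ throughput preserved).
W₁ = 1/(μ₁−λ) = 1/(42.0−14.9) = 0.03690 hr
W₂ = 1/(μ₂−λ) = 1/(44.76−14.9) = 0.03349 hr
W_total = W₁ + W₂ = 0.03690 + 0.03349 = 0.07039 hr

Final: 0.07039 hr


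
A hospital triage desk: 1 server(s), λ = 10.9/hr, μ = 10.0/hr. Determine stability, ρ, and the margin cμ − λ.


Total capacity cμ = 1·10.0 = 10.00/hr
ρ = λ/(cμ) = 10.9/10.00 = 1.0900
Stable ⇔ ρ < 1: NO
Spare capacity = cμ − λ = 10.00 − 10.9 = -0.90/hr

Final: ρ = 1.0900; unstable; margin = -0.90/hr


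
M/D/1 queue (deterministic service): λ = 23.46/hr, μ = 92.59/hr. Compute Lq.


ρ = 23.46/92.59 = 0.2534
M/D/1: Lq = ρ²/(2(1−ρ)) = 0.06420/(2·0.7466) = 0.04299

Final: 0.04299


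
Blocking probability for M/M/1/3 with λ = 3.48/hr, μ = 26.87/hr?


ρ = λ/μ = 3.48/26.87 = 0.1295
P_K = (1−ρ)ρ^K/(1−ρ^(K+1)) = (0.8705·0.002172)/(1 − 0.0002813)
= 0.001891/0.999719 = 0.001892

Final: 0.001892


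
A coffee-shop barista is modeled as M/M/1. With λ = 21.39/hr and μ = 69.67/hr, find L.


ρ = λ/μ = 21.39/69.67 = 0.3070
L = ρ/(1−ρ) = 0.3070/(1 − 0.3070) = 0.3070/0.6930 = 0.4430

Final: 0.4430


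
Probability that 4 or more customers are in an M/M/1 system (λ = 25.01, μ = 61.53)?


ρ = 25.01/61.53 = 0.4065
P(N ≥ n) = ρ^n = 0.4065^4 = 0.027297

Final: 0.027297


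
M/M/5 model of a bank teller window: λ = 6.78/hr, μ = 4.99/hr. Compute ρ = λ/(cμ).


ρ = λ/(cμ) = 6.78/(5·4.99) = 6.78/24.95 = 0.2717

Final: 0.2717


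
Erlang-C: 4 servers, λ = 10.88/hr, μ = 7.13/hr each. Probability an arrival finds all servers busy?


a = λ/μ = 1.5259; ρ = a/4 = 0.3815
P₀ = 0.215162 (from M/M/c formula)
C(c,a) = [a^c/(c!(1−ρ))]·P₀ = [5.42197/(24·0.6185)]·0.215162
= 0.36526·0.215162 = 0.078589

Final: 0.078589


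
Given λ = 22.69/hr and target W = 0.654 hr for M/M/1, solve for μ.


W = 1/(μ−λ) ⇒ μ − λ = 1/W = 1/0.654 = 1.5291
μ = λ + 1/W = 22.69 + 1.5291 = 24.2191 per hr

Final: 24.2191 /hr


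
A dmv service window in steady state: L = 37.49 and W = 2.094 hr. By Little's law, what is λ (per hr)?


λ = L/W = 37.49/2.094 = 17.9035 /hr

Final: 17.9035 /hr


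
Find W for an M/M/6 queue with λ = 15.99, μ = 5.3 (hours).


a = 3.0170; ρ = 0.5028; P₀ = 0.048108
Lq = P₀·a^c·ρ/(c!(1−ρ)²) = 0.10250
Wq = Lq/λ = 0.10250/15.99 = 0.006410 hr
W = Wq + 1/μ = 0.006410 + 0.18868 = 0.19509 hr

Final: 0.19509 hr


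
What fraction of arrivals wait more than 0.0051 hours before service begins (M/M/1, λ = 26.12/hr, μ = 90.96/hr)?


ρ = 26.12/90.96 = 0.2872
P(Wq > t) = ρ·e^{−(μ−λ)t} = 0.2872·e^{−0.3307}
= 0.2872·0.718432 = 0.206304

Final: 0.206304


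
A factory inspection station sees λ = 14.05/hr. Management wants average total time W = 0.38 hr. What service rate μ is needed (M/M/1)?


W = 1/(μ−λ) ⇒ μ − λ = 1/W = 1/0.38 = 2.6316
μ = λ + 1/W = 14.05 + 2.6316 = 16.6816 per hr

Final: 16.6816 /hr


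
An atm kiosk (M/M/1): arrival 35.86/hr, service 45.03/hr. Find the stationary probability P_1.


ρ = 35.86/45.03 = 0.7964
P_n = (1−ρ)·ρ^n = (1 − 0.7964)·0.7964^1 = 0.2036·0.796358 = 0.162172

Final: 0.162172


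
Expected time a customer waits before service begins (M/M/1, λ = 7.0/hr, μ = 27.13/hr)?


ρ = 7.0/27.13 = 0.2580
Wq = ρ/(μ−λ) = 0.2580/(27.13 − 7.0) = 0.2580/20.13 = 0.01282 hr

Final: 0.01282 hr


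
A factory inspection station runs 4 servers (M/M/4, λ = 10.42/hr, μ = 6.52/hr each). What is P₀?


a = λ/μ = 10.42/6.52 = 1.5982; ρ = a/c = 0.3995
Σ_{k=0}^{3} a^k/k! (terms k=0..3) = 1.00000 + 1.59816 + 1.27706 + 0.68031 = 4.55553
Tail: a^4/(4!(1−ρ)) = 6.52350/(24·0.6005) = 0.45267
P₀ = 1/(4.55553 + 0.45267) = 1/5.00820 = 0.199672

Final: 0.199672


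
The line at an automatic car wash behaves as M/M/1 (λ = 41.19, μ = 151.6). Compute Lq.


ρ = 41.19/151.6 = 0.2717
Lq = ρ²/(1−ρ) = 0.07382/0.7283 = 0.1014

Final: 0.1014


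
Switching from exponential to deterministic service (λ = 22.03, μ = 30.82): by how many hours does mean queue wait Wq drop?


ρ = 22.03/30.82 = 0.7148
Wq(M/M/1) = ρ/(μ−λ) = 0.7148/8.79 = 0.08132 hr
Wq(M/D/1) = ρ/(2(μ−λ)) = 0.04066 hr
Savings = 0.08132 − 0.04066 = 0.04066 hr

Final: 0.04066 hr


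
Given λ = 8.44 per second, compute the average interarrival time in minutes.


Mean interarrival time = 1/λ = 1/8.44 second = 0.11848 second
In minutes: 0.11848 × 0.0166667 = 0.001975 min

Final: 0.001975 min


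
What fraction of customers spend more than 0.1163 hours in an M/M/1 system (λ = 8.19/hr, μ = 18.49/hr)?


W ~ Exponential(μ−λ) for M/M/1.
μ − λ = 18.49 − 8.19 = 10.3000
P(W > t) = e^{−(μ−λ)t} = e^{−1.1979} = 0.301830

Final: 0.301830


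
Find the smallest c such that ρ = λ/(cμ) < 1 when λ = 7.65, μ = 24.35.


Stability requires cμ > λ ⇔ c > λ/μ.
λ/μ = 7.65/24.35 = 0.3142
Minimum integer c = ⌊0.3142⌋ + 1 = 1
Check: 1·24.35 = 24.35 > 7.65, while 0·24.35 = 0.00 ≤ 7.65

Final: 1 servers


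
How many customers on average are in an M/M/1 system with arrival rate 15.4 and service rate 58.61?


ρ = λ/μ = 15.4/58.61 = 0.2628
L = ρ/(1−ρ) = 0.2628/(1 − 0.2628) = 0.2628/0.7372 = 0.3564

Final: 0.3564


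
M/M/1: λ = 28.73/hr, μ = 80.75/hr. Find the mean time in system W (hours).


W = 1/(μ−λ) = 1/(80.75 − 28.73) = 1/52.02 = 0.01922 hr

Final: 0.01922 hr


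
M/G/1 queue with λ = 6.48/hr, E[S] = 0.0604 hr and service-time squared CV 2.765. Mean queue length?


ρ = λ·E[S] = 6.48·0.0604 = 0.3914
Lq = ρ²(1+C_s²)/(2(1−ρ)) = 0.1532·(1+2.765)/(2·0.6086)
= 0.1532·3.7650/1.2172 = 0.47383

Final: 0.47383


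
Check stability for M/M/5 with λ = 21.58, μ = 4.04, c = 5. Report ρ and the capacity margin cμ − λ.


Total capacity cμ = 5·4.04 = 20.20/hr
ρ = λ/(cμ) = 21.58/20.20 = 1.0683
Stable ⇔ ρ < 1: NO
Spare capacity = cμ − λ = 20.20 − 21.58 = -1.38/hr

Final: ρ = 1.0683; unstable; margin = -1.38/hr


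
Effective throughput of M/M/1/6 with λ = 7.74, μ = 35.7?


ρ = 0.2168; P_K = (1−ρ)ρ^6/(1−ρ^7) = 0.00008134
λ_eff = λ(1 − P_K) = 7.74·(1 − 0.00008134) = 7.74·0.999919 = 7.7394 /hr

Final: 7.7394 /hr


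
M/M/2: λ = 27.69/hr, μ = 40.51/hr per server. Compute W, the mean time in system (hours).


a = 0.6835; ρ = 0.3418; P₀ = 0.490571
Lq = P₀·a^c·ρ/(c!(1−ρ)²) = 0.09040
Wq = Lq/λ = 0.09040/27.69 = 0.003265 hr
W = Wq + 1/μ = 0.003265 + 0.02469 = 0.02795 hr

Final: 0.02795 hr


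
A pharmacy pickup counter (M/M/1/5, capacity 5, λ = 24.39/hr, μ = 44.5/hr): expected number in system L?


ρ = 24.39/44.5 = 0.5481
L = ρ[1 − (K+1)ρ^K + Kρ^(K+1)] / [(1−ρ)(1−ρ^(K+1))]
Numerator: 0.5481·(1 − 6·0.049461 + 5·0.027109) = 0.459727
Denominator: (0.4519)·(0.972891) = 0.439659
L = 0.459727/0.439659 = 1.0456

Final: 1.0456


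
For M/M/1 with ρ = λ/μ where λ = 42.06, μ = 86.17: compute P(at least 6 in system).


ρ = 42.06/86.17 = 0.4881
P(N ≥ n) = ρ^n = 0.4881^6 = 0.013523

Final: 0.013523


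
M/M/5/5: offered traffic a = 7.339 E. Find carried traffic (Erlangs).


B(5,7.339) = 0.444166 (Erlang-B)
Carried load = a(1 − B) = 7.339·(1 − 0.444166) = 7.339·0.555834 = 4.0793 E

Final: 4.0793 Erlangs


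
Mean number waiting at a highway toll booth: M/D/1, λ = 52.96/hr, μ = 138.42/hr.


ρ = 52.96/138.42 = 0.3826
M/D/1: Lq = ρ²/(2(1−ρ)) = 0.1464/(2·0.6174) = 0.11855

Final: 0.11855


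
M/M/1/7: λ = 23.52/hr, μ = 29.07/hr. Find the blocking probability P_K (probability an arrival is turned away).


ρ = λ/μ = 23.52/29.07 = 0.8091
P_K = (1−ρ)ρ^K/(1−ρ^(K+1)) = (0.1909·0.226958)/(1 − 0.183628)
= 0.043331/0.816372 = 0.053077

Final: 0.053077


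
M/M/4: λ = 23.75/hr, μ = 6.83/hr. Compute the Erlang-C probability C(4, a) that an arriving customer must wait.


a = λ/μ = 3.4773; ρ = a/4 = 0.8693
P₀ = 0.015588 (from M/M/c formula)
C(c,a) = [a^c/(c!(1−ρ))]·P₀ = [146.20817/(24·0.1307)]·0.015588
= 46.62007·0.015588 = 0.726725

Final: 0.726725


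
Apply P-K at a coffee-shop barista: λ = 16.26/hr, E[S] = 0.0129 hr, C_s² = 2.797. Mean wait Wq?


ρ = λ·E[S] = 16.26·0.0129 = 0.2098
E[S²] = E[S]²(1+C_s²) = 0.0129²·(1+2.797) = 0.0006319
Wq = λ·E[S²]/(2(1−ρ)) = 16.26·0.0006319/(2·0.7902) = 0.006501 hr

Final: 0.006501 hr


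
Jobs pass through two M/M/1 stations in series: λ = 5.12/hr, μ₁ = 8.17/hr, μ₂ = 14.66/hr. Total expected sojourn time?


Each node sees arrival rate λ = 5.12/hr (tandem ⇒ throughput preserved).
W₁ = 1/(μ₁−λ) = 1/(8.17−5.12) = 0.32787 hr
W₂ = 1/(μ₂−λ) = 1/(14.66−5.12) = 0.10482 hr
W_total = W₁ + W₂ = 0.32787 + 0.10482 = 0.43269 hr

Final: 0.43269 hr


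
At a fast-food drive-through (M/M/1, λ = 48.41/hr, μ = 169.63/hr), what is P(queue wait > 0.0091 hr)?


ρ = 48.41/169.63 = 0.2854
P(Wq > t) = ρ·e^{−(μ−λ)t} = 0.2854·e^{−1.1031}
= 0.2854·0.331840 = 0.094702

Final: 0.094702


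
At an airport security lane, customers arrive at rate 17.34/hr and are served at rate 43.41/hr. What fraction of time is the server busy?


ρ = λ/μ = 17.34/43.41 = 0.3994

Final: 0.3994


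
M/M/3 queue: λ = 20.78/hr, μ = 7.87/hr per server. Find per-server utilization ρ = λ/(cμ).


ρ = λ/(cμ) = 20.78/(3·7.87) = 20.78/23.61 = 0.8801

Final: 0.8801


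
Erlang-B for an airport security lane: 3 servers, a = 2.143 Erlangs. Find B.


B(c,a) = (a^c/c!) / Σ_{k=0}^{c} a^k/k!
a^3/3! = 1.640270
Σ terms (k=0..3): 1.00000 + 2.14300 + 2.29622 + 1.64027 = 7.079494
B = 1.640270/7.079494 = 0.231693

Final: 0.231693


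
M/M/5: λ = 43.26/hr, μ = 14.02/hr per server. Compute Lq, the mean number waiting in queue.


a = λ/μ = 3.0856; ρ = a/5 = 0.6171
P₀ = 0.042361
Lq = P₀·a^c·ρ / (c!·(1−ρ)²) = 0.042361·279.70003·0.6171/(120·0.14660)
= 0.41564

Final: 0.41564


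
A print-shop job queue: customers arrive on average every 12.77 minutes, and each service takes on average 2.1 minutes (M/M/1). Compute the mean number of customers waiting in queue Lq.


λ = 60/12.77 = 4.6985 /hr
μ = 60/2.1 = 28.5714 /hr
ρ = λ/μ = 4.6985/28.5714 = 0.1644
Lq = ρ²/(1−ρ) = 0.02704/0.8356 = 0.03237

Final: 0.03237


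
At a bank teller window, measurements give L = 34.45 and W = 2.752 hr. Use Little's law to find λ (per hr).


λ = L/W = 34.45/2.752 = 12.5182 /hr

Final: 12.5182 /hr


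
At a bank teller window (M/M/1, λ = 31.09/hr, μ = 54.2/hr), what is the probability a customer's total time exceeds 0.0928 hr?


W ~ Exponential(μ−λ) for M/M/1.
μ − λ = 54.2 − 31.09 = 23.1100
P(W > t) = e^{−(μ−λ)t} = e^{−2.1446} = 0.117114

Final: 0.117114


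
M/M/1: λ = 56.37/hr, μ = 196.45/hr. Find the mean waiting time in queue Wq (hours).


ρ = 56.37/196.45 = 0.2869
Wq = ρ/(μ−λ) = 0.2869/(196.45 − 56.37) = 0.2869/140.08 = 0.002048 hr

Final: 0.002048 hr


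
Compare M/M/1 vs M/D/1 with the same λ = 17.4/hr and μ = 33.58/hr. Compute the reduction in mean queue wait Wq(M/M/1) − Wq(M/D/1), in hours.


ρ = 17.4/33.58 = 0.5182
Wq(M/M/1) = ρ/(μ−λ) = 0.5182/16.18 = 0.03203 hr
Wq(M/D/1) = ρ/(2(μ−λ)) = 0.01601 hr
Savings = 0.03203 − 0.01601 = 0.01601 hr

Final: 0.01601 hr


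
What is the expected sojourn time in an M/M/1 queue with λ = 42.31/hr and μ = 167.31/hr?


W = 1/(μ−λ) = 1/(167.31 − 42.31) = 1/125.00 = 0.008000 hr

Final: 0.008000 hr


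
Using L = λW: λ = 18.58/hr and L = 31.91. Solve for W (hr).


W = L/λ = 31.91/18.58 = 1.7174 hr

Final: 1.7174 hr


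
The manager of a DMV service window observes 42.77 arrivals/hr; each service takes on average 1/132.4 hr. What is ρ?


ρ = λ/μ = 42.77/132.4 = 0.3230

Final: 0.3230


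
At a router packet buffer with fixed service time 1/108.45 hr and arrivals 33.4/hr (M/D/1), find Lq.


ρ = 33.4/108.45 = 0.3080
M/D/1: Lq = ρ²/(2(1−ρ)) = 0.09485/(2·0.6920) = 0.06853

Final: 0.06853


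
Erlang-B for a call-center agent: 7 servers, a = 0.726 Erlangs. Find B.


B(c,a) = (a^c/c!) / Σ_{k=0}^{c} a^k/k!
a^7/7! = 0.00002109
Σ terms (k=0..7): 1.00000 + 0.72600 + 0.26354 + 0.06378 + 0.01158 + 0.001681 + 0.0002034 + 0.00002109 = 2.066795
B = 0.00002109/2.066795 = 0.00001021

Final: 0.00001021


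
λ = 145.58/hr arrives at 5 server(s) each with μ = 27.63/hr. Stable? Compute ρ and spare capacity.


Total capacity cμ = 5·27.63 = 138.15/hr
ρ = λ/(cμ) = 145.58/138.15 = 1.0538
Stable ⇔ ρ < 1: NO
Spare capacity = cμ − λ = 138.15 − 145.58 = -7.43/hr

Final: ρ = 1.0538; unstable; margin = -7.43/hr


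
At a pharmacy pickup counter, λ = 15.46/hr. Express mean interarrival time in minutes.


Mean interarrival time = 1/λ = 1/15.46 hour = 0.06468 hour
In minutes: 0.06468 × 60 = 3.8810 min

Final: 3.8810 min


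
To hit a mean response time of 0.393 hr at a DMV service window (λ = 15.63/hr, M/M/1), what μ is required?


W = 1/(μ−λ) ⇒ μ − λ = 1/W = 1/0.393 = 2.5445
μ = λ + 1/W = 15.63 + 2.5445 = 18.1745 per hr

Final: 18.1745 /hr


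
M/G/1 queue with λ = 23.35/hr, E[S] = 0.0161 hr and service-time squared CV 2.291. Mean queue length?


ρ = λ·E[S] = 23.35·0.0161 = 0.3759
Lq = ρ²(1+C_s²)/(2(1−ρ)) = 0.1413·(1+2.291)/(2·0.6241)
= 0.1413·3.2910/1.2481 = 0.37264

Final: 0.37264


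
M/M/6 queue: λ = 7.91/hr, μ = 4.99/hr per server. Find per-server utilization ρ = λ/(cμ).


ρ = λ/(cμ) = 7.91/(6·4.99) = 7.91/29.94 = 0.2642

Final: 0.2642


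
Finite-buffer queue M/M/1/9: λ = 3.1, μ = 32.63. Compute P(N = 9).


ρ = λ/μ = 3.1/32.63 = 0.09500
P_K = (1−ρ)ρ^K/(1−ρ^(K+1)) = (0.9050·6.305e-10)/(1 − 5.990e-11)
= 5.706e-10/1.000000 = 5.706e-10

Final: 5.706e-10


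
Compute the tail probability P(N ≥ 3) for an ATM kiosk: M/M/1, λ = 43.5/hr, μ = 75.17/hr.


ρ = 43.5/75.17 = 0.5787
P(N ≥ n) = ρ^n = 0.5787^3 = 0.193791

Final: 0.193791


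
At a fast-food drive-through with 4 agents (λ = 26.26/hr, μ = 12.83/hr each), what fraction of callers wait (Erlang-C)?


a = λ/μ = 2.0468; ρ = a/4 = 0.5117
P₀ = 0.123947 (from M/M/c formula)
C(c,a) = [a^c/(c!(1−ρ))]·P₀ = [17.54980/(24·0.4883)]·0.123947
= 1.49750·0.123947 = 0.185611

Final: 0.185611


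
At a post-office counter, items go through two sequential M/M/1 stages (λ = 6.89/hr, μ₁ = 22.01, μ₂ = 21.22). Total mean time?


Each node sees arrival rate λ = 6.89/hr (tandem ⇒ throughput preserved).
W₁ = 1/(μ₁−λ) = 1/(22.01−6.89) = 0.06614 hr
W₂ = 1/(μ₂−λ) = 1/(21.22−6.89) = 0.06978 hr
W_total = W₁ + W₂ = 0.06614 + 0.06978 = 0.13592 hr

Final: 0.13592 hr


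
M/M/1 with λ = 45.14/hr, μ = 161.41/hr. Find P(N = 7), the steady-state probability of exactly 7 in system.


ρ = 45.14/161.41 = 0.2797
P_n = (1−ρ)·ρ^n = (1 − 0.2797)·0.2797^7 = 0.7203·0.0001338 = 0.00009637

Final: 0.00009637


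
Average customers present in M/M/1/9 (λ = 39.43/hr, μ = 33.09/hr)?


ρ = 39.43/33.09 = 1.1916
L = ρ[1 − (K+1)ρ^K + Kρ^(K+1)] / [(1−ρ)(1−ρ^(K+1))]
Numerator: 1.1916·(1 − 10·4.843620 + 9·5.771651) = 5.372514
Denominator: (-0.1916)·(-4.771651) = 0.914242
L = 5.372514/0.914242 = 5.8765

Final: 5.8765


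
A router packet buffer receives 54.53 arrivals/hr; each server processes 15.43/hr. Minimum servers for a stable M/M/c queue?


Stability requires cμ > λ ⇔ c > λ/μ.
λ/μ = 54.53/15.43 = 3.5340
Minimum integer c = ⌊3.5340⌋ + 1 = 4
Check: 4·15.43 = 61.72 > 54.53, while 3·15.43 = 46.29 ≤ 54.53

Final: 4 servers


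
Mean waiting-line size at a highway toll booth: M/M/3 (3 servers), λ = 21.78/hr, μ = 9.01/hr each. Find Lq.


a = λ/μ = 2.4173; ρ = a/3 = 0.8058
P₀ = 0.054171
Lq = P₀·a^c·ρ / (c!·(1−ρ)²) = 0.054171·14.12535·0.8058/(6·0.03772)
= 2.72398

Final: 2.72398


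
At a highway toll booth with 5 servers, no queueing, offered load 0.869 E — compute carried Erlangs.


B(5,0.869) = 0.001732 (Erlang-B)
Carried load = a(1 − B) = 0.869·(1 − 0.001732) = 0.869·0.998268 = 0.8675 E

Final: 0.8675 Erlangs


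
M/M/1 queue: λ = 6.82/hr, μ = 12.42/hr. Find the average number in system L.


ρ = λ/μ = 6.82/12.42 = 0.5491
L = ρ/(1−ρ) = 0.5491/(1 − 0.5491) = 0.5491/0.4509 = 1.2179

Final: 1.2179


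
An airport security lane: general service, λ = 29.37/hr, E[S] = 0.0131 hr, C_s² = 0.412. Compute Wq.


ρ = λ·E[S] = 29.37·0.0131 = 0.3847
E[S²] = E[S]²(1+C_s²) = 0.0131²·(1+0.412) = 0.0002423
Wq = λ·E[S²]/(2(1−ρ)) = 29.37·0.0002423/(2·0.6153) = 0.005784 hr

Final: 0.005784 hr


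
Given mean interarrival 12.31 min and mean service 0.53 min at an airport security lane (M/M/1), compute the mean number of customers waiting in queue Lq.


λ = 60/12.31 = 4.8741 /hr
μ = 60/0.53 = 113.2075 /hr
ρ = λ/μ = 4.8741/113.2075 = 0.04305
Lq = ρ²/(1−ρ) = 0.001854/0.9569 = 0.001937

Final: 0.001937


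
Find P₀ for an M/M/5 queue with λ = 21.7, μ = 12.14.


a = λ/μ = 21.7/12.14 = 1.7875; ρ = a/c = 0.3575
Σ_{k=0}^{4} a^k/k! (terms k=0..4) = 1.00000 + 1.78748 + 1.59754 + 0.95186 + 0.42536 = 5.76223
Tail: a^5/(5!(1−ρ)) = 18.24758/(120·0.6425) = 0.23667
P₀ = 1/(5.76223 + 0.23667) = 1/5.99891 = 0.166697

Final: 0.166697


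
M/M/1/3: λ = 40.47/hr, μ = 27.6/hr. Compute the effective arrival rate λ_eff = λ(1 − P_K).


ρ = 1.4663; P_K = (1−ρ)ρ^3/(1−ρ^4) = 0.405797
λ_eff = λ(1 − P_K) = 40.47·(1 − 0.405797) = 40.47·0.594203 = 24.0474 /hr

Final: 24.0474 /hr


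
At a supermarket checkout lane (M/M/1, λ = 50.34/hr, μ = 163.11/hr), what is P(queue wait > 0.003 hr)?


ρ = 50.34/163.11 = 0.3086
P(Wq > t) = ρ·e^{−(μ−λ)t} = 0.3086·e^{−0.3383}
= 0.3086·0.712974 = 0.220042

Final: 0.220042


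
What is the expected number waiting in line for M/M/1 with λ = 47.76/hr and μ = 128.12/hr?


ρ = 47.76/128.12 = 0.3728
Lq = ρ²/(1−ρ) = 0.1390/0.6272 = 0.2216

Final: 0.2216


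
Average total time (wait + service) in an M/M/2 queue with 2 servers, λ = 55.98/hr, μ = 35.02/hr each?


a = 1.5985; ρ = 0.7993; P₀ = 0.111570
Lq = P₀·a^c·ρ/(c!(1−ρ)²) = 2.82721
Wq = Lq/λ = 2.82721/55.98 = 0.05050 hr
W = Wq + 1/μ = 0.05050 + 0.02856 = 0.07906 hr

Final: 0.07906 hr


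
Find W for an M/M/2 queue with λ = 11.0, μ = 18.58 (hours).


a = 0.5920; ρ = 0.2960; P₀ = 0.543189
Lq = P₀·a^c·ρ/(c!(1−ρ)²) = 0.05686
Wq = Lq/λ = 0.05686/11.0 = 0.005169 hr
W = Wq + 1/μ = 0.005169 + 0.05382 = 0.05899 hr

Final: 0.05899 hr


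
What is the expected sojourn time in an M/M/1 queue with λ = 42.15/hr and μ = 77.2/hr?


W = 1/(μ−λ) = 1/(77.2 − 42.15) = 1/35.05 = 0.02853 hr

Final: 0.02853 hr


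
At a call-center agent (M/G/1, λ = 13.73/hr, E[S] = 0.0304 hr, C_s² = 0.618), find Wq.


ρ = λ·E[S] = 13.73·0.0304 = 0.4174
E[S²] = E[S]²(1+C_s²) = 0.0304²·(1+0.618) = 0.001495
Wq = λ·E[S²]/(2(1−ρ)) = 13.73·0.001495/(2·0.5826) = 0.01762 hr

Final: 0.01762 hr


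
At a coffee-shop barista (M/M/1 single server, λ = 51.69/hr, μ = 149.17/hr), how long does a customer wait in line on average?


ρ = 51.69/149.17 = 0.3465
Wq = ρ/(μ−λ) = 0.3465/(149.17 − 51.69) = 0.3465/97.48 = 0.003555 hr

Final: 0.003555 hr


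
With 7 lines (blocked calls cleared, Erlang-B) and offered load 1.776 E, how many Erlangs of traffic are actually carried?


B(7,1.776) = 0.001873 (Erlang-B)
Carried load = a(1 − B) = 1.776·(1 − 0.001873) = 1.776·0.998127 = 1.7727 E

Final: 1.7727 Erlangs


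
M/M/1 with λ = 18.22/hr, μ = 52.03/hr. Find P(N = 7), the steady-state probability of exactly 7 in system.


ρ = 18.22/52.03 = 0.3502
P_n = (1−ρ)·ρ^n = (1 − 0.3502)·0.3502^7 = 0.6498·0.0006457 = 0.0004196

Final: 0.0004196


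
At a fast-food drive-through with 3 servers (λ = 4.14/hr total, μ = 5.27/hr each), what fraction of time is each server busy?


ρ = λ/(cμ) = 4.14/(3·5.27) = 4.14/15.81 = 0.2619

Final: 0.2619


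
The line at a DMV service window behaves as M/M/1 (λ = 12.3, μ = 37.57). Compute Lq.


ρ = 12.3/37.57 = 0.3274
Lq = ρ²/(1−ρ) = 0.1072/0.6726 = 0.1594

Final: 0.1594


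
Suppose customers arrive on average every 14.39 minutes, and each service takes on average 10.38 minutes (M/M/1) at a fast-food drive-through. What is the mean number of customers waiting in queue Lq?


λ = 60/14.39 = 4.1696 /hr
μ = 60/10.38 = 5.7803 /hr
ρ = λ/μ = 4.1696/5.7803 = 0.7213
Lq = ρ²/(1−ρ) = 0.5203/0.2787 = 1.8672

Final: 1.8672


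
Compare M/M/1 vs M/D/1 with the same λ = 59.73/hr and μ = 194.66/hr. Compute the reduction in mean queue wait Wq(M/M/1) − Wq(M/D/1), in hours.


ρ = 59.73/194.66 = 0.3068
Wq(M/M/1) = ρ/(μ−λ) = 0.3068/134.93 = 0.002274 hr
Wq(M/D/1) = ρ/(2(μ−λ)) = 0.001137 hr
Savings = 0.002274 − 0.001137 = 0.001137 hr

Final: 0.001137 hr


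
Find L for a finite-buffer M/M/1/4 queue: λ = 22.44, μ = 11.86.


ρ = 22.44/11.86 = 1.8921
L = ρ[1 − (K+1)ρ^K + Kρ^(K+1)] / [(1−ρ)(1−ρ^(K+1))]
Numerator: 1.8921·(1 − 5·12.816005 + 4·24.248832) = 64.170271
Denominator: (-0.8921)·(-23.248832) = 20.739683
L = 64.170271/20.739683 = 3.0941

Final: 3.0941


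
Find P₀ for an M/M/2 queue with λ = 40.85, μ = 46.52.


a = λ/μ = 40.85/46.52 = 0.8781; ρ = a/c = 0.4391
Σ_{k=0}^{1} a^k/k! (terms k=0..1) = 1.00000 + 0.87812 = 1.87812
Tail: a^2/(2!(1−ρ)) = 0.77109/(2·0.5609) = 0.68732
P₀ = 1/(1.87812 + 0.68732) = 1/2.56543 = 0.389798

Final: 0.389798


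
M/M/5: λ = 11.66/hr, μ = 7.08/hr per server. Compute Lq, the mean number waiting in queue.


a = λ/μ = 1.6469; ρ = a/5 = 0.3294
P₀ = 0.192140
Lq = P₀·a^c·ρ / (c!·(1−ρ)²) = 0.192140·12.11508·0.3294/(120·0.44973)
= 0.01421

Final: 0.01421


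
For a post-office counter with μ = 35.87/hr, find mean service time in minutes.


Mean service time = 1/μ = 1/35.87 hour = 0.02788 hour
In minutes: 0.02788 × 60 = 1.6727 min

Final: 1.6727 min


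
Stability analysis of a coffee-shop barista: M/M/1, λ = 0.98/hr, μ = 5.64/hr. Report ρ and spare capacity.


Total capacity cμ = 1·5.64 = 5.64/hr
ρ = λ/(cμ) = 0.98/5.64 = 0.1738
Stable ⇔ ρ < 1: YES
Spare capacity = cμ − λ = 5.64 − 0.98 = 4.66/hr

Final: ρ = 0.1738; stable; margin = 4.66/hr


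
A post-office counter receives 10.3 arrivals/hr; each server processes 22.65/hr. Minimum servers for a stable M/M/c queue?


Stability requires cμ > λ ⇔ c > λ/μ.
λ/μ = 10.3/22.65 = 0.4547
Minimum integer c = ⌊0.4547⌋ + 1 = 1
Check: 1·22.65 = 22.65 > 10.3, while 0·22.65 = 0.00 ≤ 10.3

Final: 1 servers


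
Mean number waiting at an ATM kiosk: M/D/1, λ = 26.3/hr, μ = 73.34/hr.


ρ = 26.3/73.34 = 0.3586
M/D/1: Lq = ρ²/(2(1−ρ)) = 0.1286/(2·0.6414) = 0.10025

Final: 0.10025


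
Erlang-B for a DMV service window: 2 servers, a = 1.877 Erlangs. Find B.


B(c,a) = (a^c/c!) / Σ_{k=0}^{c} a^k/k!
a^2/2! = 1.761564
Σ terms (k=0..2): 1.00000 + 1.87700 + 1.76156 = 4.638565
B = 1.761564/4.638565 = 0.379765

Final: 0.379765


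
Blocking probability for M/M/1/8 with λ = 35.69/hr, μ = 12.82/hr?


ρ = λ/μ = 35.69/12.82 = 2.7839
P_K = (1−ρ)ρ^K/(1−ρ^(K+1)) = (-1.7839·3608.013735)/(1 − 10044.462575)
= -6436.448840/-10043.462575 = 0.640860

Final: 0.640860


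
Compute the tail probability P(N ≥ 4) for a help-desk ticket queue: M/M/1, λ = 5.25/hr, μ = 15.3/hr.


ρ = 5.25/15.3 = 0.3431
P(N ≥ n) = ρ^n = 0.3431^4 = 0.013863

Final: 0.013863


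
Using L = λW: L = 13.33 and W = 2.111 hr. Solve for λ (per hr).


λ = L/W = 13.33/2.111 = 6.3145 /hr

Final: 6.3145 /hr


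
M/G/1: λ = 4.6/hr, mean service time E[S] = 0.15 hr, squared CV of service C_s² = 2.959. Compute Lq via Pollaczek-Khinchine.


ρ = λ·E[S] = 4.6·0.15 = 0.6900
Lq = ρ²(1+C_s²)/(2(1−ρ)) = 0.4761·(1+2.959)/(2·0.3100)
= 0.4761·3.9590/0.6200 = 3.04013

Final: 3.04013


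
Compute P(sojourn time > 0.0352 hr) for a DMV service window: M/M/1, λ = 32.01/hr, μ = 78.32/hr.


W ~ Exponential(μ−λ) for M/M/1.
μ − λ = 78.32 − 32.01 = 46.3100
P(W > t) = e^{−(μ−λ)t} = e^{−1.6301} = 0.195908

Final: 0.195908


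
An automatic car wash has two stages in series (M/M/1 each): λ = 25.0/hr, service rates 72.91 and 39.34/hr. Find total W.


Each node sees arrival rate λ = 25.0/hr (tandem ⇒ throughput preserved).
W₁ = 1/(μ₁−λ) = 1/(72.91−25.0) = 0.02087 hr
W₂ = 1/(μ₂−λ) = 1/(39.34−25.0) = 0.06974 hr
W_total = W₁ + W₂ = 0.02087 + 0.06974 = 0.09061 hr

Final: 0.09061 hr


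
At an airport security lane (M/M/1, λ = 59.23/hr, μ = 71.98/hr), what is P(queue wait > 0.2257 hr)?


ρ = 59.23/71.98 = 0.8229
P(Wq > t) = ρ·e^{−(μ−λ)t} = 0.8229·e^{−2.8777}
= 0.8229·0.056265 = 0.046299

Final: 0.046299


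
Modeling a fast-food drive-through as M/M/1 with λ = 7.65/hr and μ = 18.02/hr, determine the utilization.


ρ = λ/μ = 7.65/18.02 = 0.4245

Final: 0.4245


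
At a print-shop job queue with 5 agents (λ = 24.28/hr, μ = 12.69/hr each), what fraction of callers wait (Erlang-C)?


a = λ/μ = 1.9133; ρ = a/5 = 0.3827
P₀ = 0.146722 (from M/M/c formula)
C(c,a) = [a^c/(c!(1−ρ))]·P₀ = [25.64102/(120·0.6173)]·0.146722
= 0.34612·0.146722 = 0.050784

Final: 0.050784


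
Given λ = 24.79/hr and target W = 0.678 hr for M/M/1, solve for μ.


W = 1/(μ−λ) ⇒ μ − λ = 1/W = 1/0.678 = 1.4749
μ = λ + 1/W = 24.79 + 1.4749 = 26.2649 per hr

Final: 26.2649 /hr


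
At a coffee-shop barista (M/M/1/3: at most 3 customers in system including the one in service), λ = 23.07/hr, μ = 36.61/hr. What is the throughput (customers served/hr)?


ρ = 0.6302; P_K = (1−ρ)ρ^3/(1−ρ^4) = 0.109872
λ_eff = λ(1 − P_K) = 23.07·(1 − 0.109872) = 23.07·0.890128 = 20.5352 /hr

Final: 20.5352 /hr


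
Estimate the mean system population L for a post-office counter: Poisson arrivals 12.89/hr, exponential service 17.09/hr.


ρ = λ/μ = 12.89/17.09 = 0.7542
L = ρ/(1−ρ) = 0.7542/(1 − 0.7542) = 0.7542/0.2458 = 3.0690

Final: 3.0690


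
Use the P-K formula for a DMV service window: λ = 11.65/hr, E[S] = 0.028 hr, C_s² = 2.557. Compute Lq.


ρ = λ·E[S] = 11.65·0.028 = 0.3262
Lq = ρ²(1+C_s²)/(2(1−ρ)) = 0.1064·(1+2.557)/(2·0.6738)
= 0.1064·3.5570/1.3476 = 0.28086

Final: 0.28086


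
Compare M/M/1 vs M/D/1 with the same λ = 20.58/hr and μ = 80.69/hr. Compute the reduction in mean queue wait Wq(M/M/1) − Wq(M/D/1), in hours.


ρ = 20.58/80.69 = 0.2551
Wq(M/M/1) = ρ/(μ−λ) = 0.2551/60.11 = 0.004243 hr
Wq(M/D/1) = ρ/(2(μ−λ)) = 0.002122 hr
Savings = 0.004243 − 0.002122 = 0.002122 hr

Final: 0.002122 hr


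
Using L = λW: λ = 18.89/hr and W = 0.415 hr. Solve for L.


L = λW = 18.89·0.415 = 7.8393

Final: 7.8393


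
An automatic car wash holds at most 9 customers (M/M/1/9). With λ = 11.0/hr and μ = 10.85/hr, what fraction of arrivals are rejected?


ρ = λ/μ = 11.0/10.85 = 1.0138
P_K = (1−ρ)ρ^K/(1−ρ^(K+1)) = (-0.01382·1.131531)/(1 − 1.147174)
= -0.015643/-0.147174 = 0.106291

Final: 0.106291


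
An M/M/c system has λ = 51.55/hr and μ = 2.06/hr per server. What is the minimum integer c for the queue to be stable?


Stability requires cμ > λ ⇔ c > λ/μ.
λ/μ = 51.55/2.06 = 25.0243
Minimum integer c = ⌊25.0243⌋ + 1 = 26
Check: 26·2.06 = 53.56 > 51.55, while 25·2.06 = 51.50 ≤ 51.55

Final: 26 servers


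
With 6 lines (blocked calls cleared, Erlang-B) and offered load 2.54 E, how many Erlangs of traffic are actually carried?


B(6,2.54) = 0.029873 (Erlang-B)
Carried load = a(1 − B) = 2.54·(1 − 0.029873) = 2.54·0.970127 = 2.4641 E

Final: 2.4641 Erlangs


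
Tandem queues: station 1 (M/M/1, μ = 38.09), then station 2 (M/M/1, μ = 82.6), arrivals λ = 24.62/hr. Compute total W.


Each node sees arrival rate λ = 24.62/hr (tandem ⇒ throughput preserved).
W₁ = 1/(μ₁−λ) = 1/(38.09−24.62) = 0.07424 hr
W₂ = 1/(μ₂−λ) = 1/(82.6−24.62) = 0.01725 hr
W_total = W₁ + W₂ = 0.07424 + 0.01725 = 0.09149 hr

Final: 0.09149 hr


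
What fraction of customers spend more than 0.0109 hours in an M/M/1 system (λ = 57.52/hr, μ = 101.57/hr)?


W ~ Exponential(μ−λ) for M/M/1.
μ − λ = 101.57 − 57.52 = 44.0500
P(W > t) = e^{−(μ−λ)t} = e^{−0.4801} = 0.618694

Final: 0.618694


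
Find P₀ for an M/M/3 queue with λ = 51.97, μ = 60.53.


a = λ/μ = 51.97/60.53 = 0.8586; ρ = a/c = 0.2862
Σ_{k=0}^{2} a^k/k! (terms k=0..2) = 1.00000 + 0.85858 + 0.36858 = 2.22716
Tail: a^3/(3!(1−ρ)) = 0.63292/(6·0.7138) = 0.14778
P₀ = 1/(2.22716 + 0.14778) = 1/2.37494 = 0.421063

Final: 0.421063


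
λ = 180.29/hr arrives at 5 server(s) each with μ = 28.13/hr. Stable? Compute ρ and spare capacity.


Total capacity cμ = 5·28.13 = 140.65/hr
ρ = λ/(cμ) = 180.29/140.65 = 1.2818
Stable ⇔ ρ < 1: NO
Spare capacity = cμ − λ = 140.65 − 180.29 = -39.64/hr

Final: ρ = 1.2818; unstable; margin = -39.64/hr


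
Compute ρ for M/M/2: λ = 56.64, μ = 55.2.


ρ = λ/(cμ) = 56.64/(2·55.2) = 56.64/110.40 = 0.5130

Final: 0.5130


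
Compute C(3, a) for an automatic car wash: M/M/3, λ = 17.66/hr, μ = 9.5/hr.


a = λ/μ = 1.8589; ρ = a/3 = 0.6196
P₀ = 0.135104 (from M/M/c formula)
C(c,a) = [a^c/(c!(1−ρ))]·P₀ = [6.42394/(6·0.3804)]·0.135104
= 2.81492·0.135104 = 0.380306

Final: 0.380306


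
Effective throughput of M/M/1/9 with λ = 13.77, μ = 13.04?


ρ = 1.0560; P_K = (1−ρ)ρ^9/(1−ρ^10) = 0.126227
λ_eff = λ(1 − P_K) = 13.77·(1 − 0.126227) = 13.77·0.873773 = 12.0319 /hr

Final: 12.0319 /hr


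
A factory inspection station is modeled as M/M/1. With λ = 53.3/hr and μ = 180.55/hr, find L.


ρ = λ/μ = 53.3/180.55 = 0.2952
L = ρ/(1−ρ) = 0.2952/(1 − 0.2952) = 0.2952/0.7048 = 0.4189

Final: 0.4189


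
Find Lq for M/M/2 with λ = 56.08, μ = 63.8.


a = λ/μ = 0.8790; ρ = a/2 = 0.4395
P₀ = 0.389373
Lq = P₀·a^c·ρ / (c!·(1−ρ)²) = 0.389373·0.77264·0.4395/(2·0.31416)
= 0.21043

Final: 0.21043


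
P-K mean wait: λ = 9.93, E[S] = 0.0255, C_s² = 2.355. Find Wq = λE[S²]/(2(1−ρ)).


ρ = λ·E[S] = 9.93·0.0255 = 0.2532
E[S²] = E[S]²(1+C_s²) = 0.0255²·(1+2.355) = 0.002182
Wq = λ·E[S²]/(2(1−ρ)) = 9.93·0.002182/(2·0.7468) = 0.01450 hr

Final: 0.01450 hr


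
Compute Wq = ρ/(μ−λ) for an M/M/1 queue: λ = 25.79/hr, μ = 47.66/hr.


ρ = 25.79/47.66 = 0.5411
Wq = ρ/(μ−λ) = 0.5411/(47.66 − 25.79) = 0.5411/21.87 = 0.02474 hr

Final: 0.02474 hr


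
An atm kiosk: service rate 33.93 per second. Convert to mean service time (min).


Mean service time = 1/μ = 1/33.93 second = 0.02947 second
In minutes: 0.02947 × 0.0166667 = 0.0004912 min

Final: 0.0004912 min


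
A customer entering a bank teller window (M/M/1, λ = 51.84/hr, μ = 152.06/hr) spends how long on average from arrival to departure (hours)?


W = 1/(μ−λ) = 1/(152.06 − 51.84) = 1/100.22 = 0.009978 hr

Final: 0.009978 hr


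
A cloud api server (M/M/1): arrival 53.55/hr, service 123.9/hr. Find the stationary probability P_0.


ρ = 53.55/123.9 = 0.4322
P_n = (1−ρ)·ρ^n = (1 − 0.4322)·0.4322^0 = 0.5678·1.000000 = 0.567797

Final: 0.567797


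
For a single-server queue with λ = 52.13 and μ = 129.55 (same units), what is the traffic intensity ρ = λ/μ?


ρ = λ/μ = 52.13/129.55 = 0.4024

Final: 0.4024


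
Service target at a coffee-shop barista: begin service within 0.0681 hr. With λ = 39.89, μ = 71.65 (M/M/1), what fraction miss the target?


ρ = 39.89/71.65 = 0.5567
P(Wq > t) = ρ·e^{−(μ−λ)t} = 0.5567·e^{−2.1629}
= 0.5567·0.114996 = 0.064022

Final: 0.064022


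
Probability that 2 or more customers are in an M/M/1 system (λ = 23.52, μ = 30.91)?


ρ = 23.52/30.91 = 0.7609
P(N ≥ n) = ρ^n = 0.7609^2 = 0.578997

Final: 0.578997


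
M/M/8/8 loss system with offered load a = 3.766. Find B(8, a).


B(c,a) = (a^c/c!) / Σ_{k=0}^{c} a^k/k!
a^8/8! = 1.003511
Σ terms (k=0..8): 1.00000 + 3.76600 + 7.09138 + 8.90204 + 8.38127 + 6.31278 + 3.96232 + 2.13173 + 1.00351 = 42.551027
B = 1.003511/42.551027 = 0.023584

Final: 0.023584


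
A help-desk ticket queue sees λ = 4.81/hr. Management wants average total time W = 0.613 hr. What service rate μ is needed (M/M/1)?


W = 1/(μ−λ) ⇒ μ − λ = 1/W = 1/0.613 = 1.6313
μ = λ + 1/W = 4.81 + 1.6313 = 6.4413 per hr

Final: 6.4413 /hr


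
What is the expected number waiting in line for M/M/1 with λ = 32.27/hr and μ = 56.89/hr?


ρ = 32.27/56.89 = 0.5672
Lq = ρ²/(1−ρ) = 0.3218/0.4328 = 0.7435

Final: 0.7435


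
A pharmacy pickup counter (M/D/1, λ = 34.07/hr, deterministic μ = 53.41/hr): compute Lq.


ρ = 34.07/53.41 = 0.6379
M/D/1: Lq = ρ²/(2(1−ρ)) = 0.4069/(2·0.3621) = 0.56187

Final: 0.56187


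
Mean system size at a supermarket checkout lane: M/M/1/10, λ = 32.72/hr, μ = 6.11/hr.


ρ = 32.72/6.11 = 5.3552
L = ρ[1 − (K+1)ρ^K + Kρ^(K+1)] / [(1−ρ)(1−ρ^(K+1))]
Numerator: 5.3552·(1 − 11·19396387.309073 + 10·103870669.844985) = 4419858508.300779
Denominator: (-4.3552)·(-103870668.844985) = 452372912.923905
L = 4419858508.300779/452372912.923905 = 9.7704

Final: 9.7704


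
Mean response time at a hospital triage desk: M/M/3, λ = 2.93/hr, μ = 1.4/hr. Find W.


a = 2.0929; ρ = 0.6976; P₀ = 0.096754
Lq = P₀·a^c·ρ/(c!(1−ρ)²) = 1.12784
Wq = Lq/λ = 1.12784/2.93 = 0.38493 hr
W = Wq + 1/μ = 0.38493 + 0.71429 = 1.09921 hr

Final: 1.09921 hr


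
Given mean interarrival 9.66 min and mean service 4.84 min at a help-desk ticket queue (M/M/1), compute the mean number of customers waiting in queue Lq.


λ = 60/9.66 = 6.2112 /hr
μ = 60/4.84 = 12.3967 /hr
ρ = λ/μ = 6.2112/12.3967 = 0.5010
Lq = ρ²/(1−ρ) = 0.2510/0.4990 = 0.5031

Final: 0.5031


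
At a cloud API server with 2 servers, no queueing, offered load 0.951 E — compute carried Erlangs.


B(2,0.951) = 0.188166 (Erlang-B)
Carried load = a(1 − B) = 0.951·(1 − 0.188166) = 0.951·0.811834 = 0.7721 E

Final: 0.7721 Erlangs


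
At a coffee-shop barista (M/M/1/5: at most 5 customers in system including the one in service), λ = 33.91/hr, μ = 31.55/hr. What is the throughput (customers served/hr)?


ρ = 1.0748; P_K = (1−ρ)ρ^5/(1−ρ^6) = 0.198098
λ_eff = λ(1 − P_K) = 33.91·(1 − 0.198098) = 33.91·0.801902 = 27.1925 /hr

Final: 27.1925 /hr
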